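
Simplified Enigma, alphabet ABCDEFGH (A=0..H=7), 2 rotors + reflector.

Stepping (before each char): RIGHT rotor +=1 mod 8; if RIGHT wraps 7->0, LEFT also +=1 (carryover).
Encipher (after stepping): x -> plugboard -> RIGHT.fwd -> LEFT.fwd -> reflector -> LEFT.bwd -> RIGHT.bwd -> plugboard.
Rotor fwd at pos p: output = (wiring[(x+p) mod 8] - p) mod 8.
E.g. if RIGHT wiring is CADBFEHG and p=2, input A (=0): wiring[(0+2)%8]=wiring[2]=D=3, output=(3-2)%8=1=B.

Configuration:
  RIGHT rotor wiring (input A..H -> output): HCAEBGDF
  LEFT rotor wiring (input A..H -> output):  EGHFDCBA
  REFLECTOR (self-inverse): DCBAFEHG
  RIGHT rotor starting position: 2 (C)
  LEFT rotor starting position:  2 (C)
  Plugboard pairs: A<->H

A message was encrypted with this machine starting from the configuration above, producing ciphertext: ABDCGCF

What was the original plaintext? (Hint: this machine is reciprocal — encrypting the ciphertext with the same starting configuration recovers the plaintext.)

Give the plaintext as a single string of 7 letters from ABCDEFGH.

Answer: FFBGBAC

Derivation:
Char 1 ('A'): step: R->3, L=2; A->plug->H->R->F->L->G->refl->H->L'->E->R'->F->plug->F
Char 2 ('B'): step: R->4, L=2; B->plug->B->R->C->L->B->refl->C->L'->G->R'->F->plug->F
Char 3 ('D'): step: R->5, L=2; D->plug->D->R->C->L->B->refl->C->L'->G->R'->B->plug->B
Char 4 ('C'): step: R->6, L=2; C->plug->C->R->B->L->D->refl->A->L'->D->R'->G->plug->G
Char 5 ('G'): step: R->7, L=2; G->plug->G->R->H->L->E->refl->F->L'->A->R'->B->plug->B
Char 6 ('C'): step: R->0, L->3 (L advanced); C->plug->C->R->A->L->C->refl->B->L'->F->R'->H->plug->A
Char 7 ('F'): step: R->1, L=3; F->plug->F->R->C->L->H->refl->G->L'->D->R'->C->plug->C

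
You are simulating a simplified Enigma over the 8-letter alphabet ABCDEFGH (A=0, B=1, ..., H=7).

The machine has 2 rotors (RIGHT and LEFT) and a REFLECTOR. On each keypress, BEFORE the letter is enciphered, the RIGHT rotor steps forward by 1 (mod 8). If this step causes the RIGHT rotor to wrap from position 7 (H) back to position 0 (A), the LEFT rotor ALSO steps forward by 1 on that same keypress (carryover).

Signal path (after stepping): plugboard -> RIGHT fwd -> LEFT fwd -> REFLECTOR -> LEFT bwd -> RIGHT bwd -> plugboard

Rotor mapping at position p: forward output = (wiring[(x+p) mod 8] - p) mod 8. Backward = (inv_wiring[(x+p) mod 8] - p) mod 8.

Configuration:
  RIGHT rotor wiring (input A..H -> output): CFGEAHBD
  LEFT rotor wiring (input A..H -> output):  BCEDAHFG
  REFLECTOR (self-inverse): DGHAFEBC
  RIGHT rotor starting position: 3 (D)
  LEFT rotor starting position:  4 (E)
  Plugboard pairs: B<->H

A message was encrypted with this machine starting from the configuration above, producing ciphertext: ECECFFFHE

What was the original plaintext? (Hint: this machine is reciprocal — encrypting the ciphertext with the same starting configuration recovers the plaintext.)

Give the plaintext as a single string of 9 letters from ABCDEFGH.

Char 1 ('E'): step: R->4, L=4; E->plug->E->R->G->L->A->refl->D->L'->B->R'->F->plug->F
Char 2 ('C'): step: R->5, L=4; C->plug->C->R->G->L->A->refl->D->L'->B->R'->F->plug->F
Char 3 ('E'): step: R->6, L=4; E->plug->E->R->A->L->E->refl->F->L'->E->R'->C->plug->C
Char 4 ('C'): step: R->7, L=4; C->plug->C->R->G->L->A->refl->D->L'->B->R'->F->plug->F
Char 5 ('F'): step: R->0, L->5 (L advanced); F->plug->F->R->H->L->D->refl->A->L'->B->R'->G->plug->G
Char 6 ('F'): step: R->1, L=5; F->plug->F->R->A->L->C->refl->H->L'->F->R'->B->plug->H
Char 7 ('F'): step: R->2, L=5; F->plug->F->R->B->L->A->refl->D->L'->H->R'->E->plug->E
Char 8 ('H'): step: R->3, L=5; H->plug->B->R->F->L->H->refl->C->L'->A->R'->E->plug->E
Char 9 ('E'): step: R->4, L=5; E->plug->E->R->G->L->G->refl->B->L'->C->R'->G->plug->G

Answer: FFCFGHEEG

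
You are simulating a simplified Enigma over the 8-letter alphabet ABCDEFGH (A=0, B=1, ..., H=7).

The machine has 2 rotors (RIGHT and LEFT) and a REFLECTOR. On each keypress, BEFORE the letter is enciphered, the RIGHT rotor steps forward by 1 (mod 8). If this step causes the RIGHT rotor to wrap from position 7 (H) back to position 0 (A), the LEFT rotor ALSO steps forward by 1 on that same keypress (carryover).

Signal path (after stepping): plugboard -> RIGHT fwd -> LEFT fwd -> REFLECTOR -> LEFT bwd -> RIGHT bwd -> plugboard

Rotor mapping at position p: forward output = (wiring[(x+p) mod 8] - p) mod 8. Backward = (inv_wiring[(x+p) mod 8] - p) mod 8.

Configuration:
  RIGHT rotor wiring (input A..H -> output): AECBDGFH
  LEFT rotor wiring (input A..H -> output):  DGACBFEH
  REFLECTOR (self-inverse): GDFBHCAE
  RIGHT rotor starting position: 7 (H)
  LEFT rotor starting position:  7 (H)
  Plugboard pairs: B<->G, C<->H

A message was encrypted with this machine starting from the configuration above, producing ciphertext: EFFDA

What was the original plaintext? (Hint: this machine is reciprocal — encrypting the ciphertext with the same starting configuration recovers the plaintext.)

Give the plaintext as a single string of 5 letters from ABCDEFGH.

Answer: BHEBB

Derivation:
Char 1 ('E'): step: R->0, L->0 (L advanced); E->plug->E->R->D->L->C->refl->F->L'->F->R'->G->plug->B
Char 2 ('F'): step: R->1, L=0; F->plug->F->R->E->L->B->refl->D->L'->A->R'->C->plug->H
Char 3 ('F'): step: R->2, L=0; F->plug->F->R->F->L->F->refl->C->L'->D->R'->E->plug->E
Char 4 ('D'): step: R->3, L=0; D->plug->D->R->C->L->A->refl->G->L'->B->R'->G->plug->B
Char 5 ('A'): step: R->4, L=0; A->plug->A->R->H->L->H->refl->E->L'->G->R'->G->plug->B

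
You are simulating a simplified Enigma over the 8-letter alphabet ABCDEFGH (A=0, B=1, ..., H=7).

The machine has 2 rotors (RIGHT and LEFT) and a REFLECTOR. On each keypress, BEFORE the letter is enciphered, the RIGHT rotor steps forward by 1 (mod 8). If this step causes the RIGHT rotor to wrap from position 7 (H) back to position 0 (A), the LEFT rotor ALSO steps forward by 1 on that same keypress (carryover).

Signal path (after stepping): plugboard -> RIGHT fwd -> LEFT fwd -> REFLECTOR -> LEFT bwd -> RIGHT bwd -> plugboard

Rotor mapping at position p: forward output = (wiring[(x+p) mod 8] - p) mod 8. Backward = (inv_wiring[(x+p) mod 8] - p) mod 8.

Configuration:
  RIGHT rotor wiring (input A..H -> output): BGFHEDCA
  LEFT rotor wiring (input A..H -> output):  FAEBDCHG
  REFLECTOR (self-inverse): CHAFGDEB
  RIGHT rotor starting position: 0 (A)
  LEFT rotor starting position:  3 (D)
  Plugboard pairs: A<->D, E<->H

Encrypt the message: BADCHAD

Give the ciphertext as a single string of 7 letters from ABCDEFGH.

Char 1 ('B'): step: R->1, L=3; B->plug->B->R->E->L->D->refl->F->L'->G->R'->C->plug->C
Char 2 ('A'): step: R->2, L=3; A->plug->D->R->B->L->A->refl->C->L'->F->R'->B->plug->B
Char 3 ('D'): step: R->3, L=3; D->plug->A->R->E->L->D->refl->F->L'->G->R'->F->plug->F
Char 4 ('C'): step: R->4, L=3; C->plug->C->R->G->L->F->refl->D->L'->E->R'->D->plug->A
Char 5 ('H'): step: R->5, L=3; H->plug->E->R->B->L->A->refl->C->L'->F->R'->B->plug->B
Char 6 ('A'): step: R->6, L=3; A->plug->D->R->A->L->G->refl->E->L'->D->R'->C->plug->C
Char 7 ('D'): step: R->7, L=3; D->plug->A->R->B->L->A->refl->C->L'->F->R'->F->plug->F

Answer: CBFABCF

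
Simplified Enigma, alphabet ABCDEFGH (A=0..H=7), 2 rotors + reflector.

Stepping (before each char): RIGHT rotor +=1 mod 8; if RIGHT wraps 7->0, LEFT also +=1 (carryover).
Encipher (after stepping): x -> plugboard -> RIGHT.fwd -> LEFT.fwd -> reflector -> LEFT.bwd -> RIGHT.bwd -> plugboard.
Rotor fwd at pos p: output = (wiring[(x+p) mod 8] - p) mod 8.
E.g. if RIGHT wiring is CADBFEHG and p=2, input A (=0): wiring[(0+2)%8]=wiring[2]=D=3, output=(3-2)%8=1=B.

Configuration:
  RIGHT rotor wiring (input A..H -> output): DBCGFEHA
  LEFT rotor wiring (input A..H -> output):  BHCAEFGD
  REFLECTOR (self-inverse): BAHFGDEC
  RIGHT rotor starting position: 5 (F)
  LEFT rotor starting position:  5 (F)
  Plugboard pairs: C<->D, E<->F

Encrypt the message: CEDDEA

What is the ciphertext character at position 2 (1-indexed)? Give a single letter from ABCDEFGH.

Char 1 ('C'): step: R->6, L=5; C->plug->D->R->D->L->E->refl->G->L'->C->R'->B->plug->B
Char 2 ('E'): step: R->7, L=5; E->plug->F->R->G->L->D->refl->F->L'->F->R'->G->plug->G

G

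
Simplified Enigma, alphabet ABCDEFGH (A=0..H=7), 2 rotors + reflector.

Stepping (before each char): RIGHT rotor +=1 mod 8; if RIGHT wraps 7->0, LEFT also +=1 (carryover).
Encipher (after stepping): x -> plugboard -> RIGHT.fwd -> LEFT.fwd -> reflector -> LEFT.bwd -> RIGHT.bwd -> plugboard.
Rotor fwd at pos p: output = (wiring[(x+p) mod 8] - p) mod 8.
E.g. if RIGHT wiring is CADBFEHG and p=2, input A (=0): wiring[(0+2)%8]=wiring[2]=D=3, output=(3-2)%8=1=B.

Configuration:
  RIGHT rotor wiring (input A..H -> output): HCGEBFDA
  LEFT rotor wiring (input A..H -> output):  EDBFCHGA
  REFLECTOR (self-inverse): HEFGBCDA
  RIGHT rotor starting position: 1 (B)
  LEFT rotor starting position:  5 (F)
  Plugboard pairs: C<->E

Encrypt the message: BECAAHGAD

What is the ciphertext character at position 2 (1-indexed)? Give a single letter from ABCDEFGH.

Char 1 ('B'): step: R->2, L=5; B->plug->B->R->C->L->D->refl->G->L'->E->R'->A->plug->A
Char 2 ('E'): step: R->3, L=5; E->plug->C->R->C->L->D->refl->G->L'->E->R'->F->plug->F

F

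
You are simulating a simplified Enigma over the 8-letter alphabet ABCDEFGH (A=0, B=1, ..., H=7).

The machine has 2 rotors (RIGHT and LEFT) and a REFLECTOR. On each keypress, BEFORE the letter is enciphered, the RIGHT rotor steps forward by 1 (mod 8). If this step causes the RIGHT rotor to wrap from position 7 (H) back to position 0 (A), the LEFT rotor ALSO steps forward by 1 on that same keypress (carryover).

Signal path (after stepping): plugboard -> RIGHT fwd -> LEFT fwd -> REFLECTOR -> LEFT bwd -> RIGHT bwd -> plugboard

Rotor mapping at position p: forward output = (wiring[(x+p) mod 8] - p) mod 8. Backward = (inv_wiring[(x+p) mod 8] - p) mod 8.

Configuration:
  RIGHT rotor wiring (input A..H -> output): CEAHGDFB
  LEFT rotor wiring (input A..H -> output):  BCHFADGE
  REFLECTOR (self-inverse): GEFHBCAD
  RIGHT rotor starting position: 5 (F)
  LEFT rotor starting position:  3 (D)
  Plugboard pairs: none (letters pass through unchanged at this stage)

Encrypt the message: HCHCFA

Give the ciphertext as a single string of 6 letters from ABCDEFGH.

Answer: EAEHGD

Derivation:
Char 1 ('H'): step: R->6, L=3; H->plug->H->R->F->L->G->refl->A->L'->C->R'->E->plug->E
Char 2 ('C'): step: R->7, L=3; C->plug->C->R->F->L->G->refl->A->L'->C->R'->A->plug->A
Char 3 ('H'): step: R->0, L->4 (L advanced); H->plug->H->R->B->L->H->refl->D->L'->G->R'->E->plug->E
Char 4 ('C'): step: R->1, L=4; C->plug->C->R->G->L->D->refl->H->L'->B->R'->H->plug->H
Char 5 ('F'): step: R->2, L=4; F->plug->F->R->H->L->B->refl->E->L'->A->R'->G->plug->G
Char 6 ('A'): step: R->3, L=4; A->plug->A->R->E->L->F->refl->C->L'->C->R'->D->plug->D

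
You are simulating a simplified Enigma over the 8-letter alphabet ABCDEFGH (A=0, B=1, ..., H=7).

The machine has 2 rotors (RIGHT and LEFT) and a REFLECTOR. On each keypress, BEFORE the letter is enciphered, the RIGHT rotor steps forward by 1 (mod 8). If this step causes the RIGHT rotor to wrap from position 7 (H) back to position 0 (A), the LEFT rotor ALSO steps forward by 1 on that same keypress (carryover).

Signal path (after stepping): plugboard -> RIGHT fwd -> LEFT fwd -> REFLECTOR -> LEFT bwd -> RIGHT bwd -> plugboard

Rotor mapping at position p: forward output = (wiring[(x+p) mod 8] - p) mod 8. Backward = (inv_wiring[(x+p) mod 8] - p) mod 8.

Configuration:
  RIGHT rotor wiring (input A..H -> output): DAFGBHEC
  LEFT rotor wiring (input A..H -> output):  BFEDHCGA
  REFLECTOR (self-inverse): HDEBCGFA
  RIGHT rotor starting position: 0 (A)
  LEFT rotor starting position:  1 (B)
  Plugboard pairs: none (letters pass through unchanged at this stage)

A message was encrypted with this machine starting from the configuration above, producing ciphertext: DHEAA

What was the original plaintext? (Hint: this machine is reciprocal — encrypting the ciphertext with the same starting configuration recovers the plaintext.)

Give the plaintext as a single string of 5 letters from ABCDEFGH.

Char 1 ('D'): step: R->1, L=1; D->plug->D->R->A->L->E->refl->C->L'->C->R'->H->plug->H
Char 2 ('H'): step: R->2, L=1; H->plug->H->R->G->L->H->refl->A->L'->H->R'->C->plug->C
Char 3 ('E'): step: R->3, L=1; E->plug->E->R->H->L->A->refl->H->L'->G->R'->B->plug->B
Char 4 ('A'): step: R->4, L=1; A->plug->A->R->F->L->F->refl->G->L'->D->R'->B->plug->B
Char 5 ('A'): step: R->5, L=1; A->plug->A->R->C->L->C->refl->E->L'->A->R'->F->plug->F

Answer: HCBBF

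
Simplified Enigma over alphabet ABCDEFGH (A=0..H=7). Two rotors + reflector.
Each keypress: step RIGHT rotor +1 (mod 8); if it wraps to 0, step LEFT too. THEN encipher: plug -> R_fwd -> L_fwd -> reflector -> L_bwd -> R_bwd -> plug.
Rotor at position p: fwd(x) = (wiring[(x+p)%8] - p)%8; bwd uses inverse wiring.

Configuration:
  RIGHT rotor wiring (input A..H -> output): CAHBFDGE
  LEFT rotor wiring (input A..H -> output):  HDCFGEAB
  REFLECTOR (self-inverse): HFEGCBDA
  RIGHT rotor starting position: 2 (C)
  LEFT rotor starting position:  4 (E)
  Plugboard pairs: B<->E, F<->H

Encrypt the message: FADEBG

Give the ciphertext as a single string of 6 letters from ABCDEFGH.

Char 1 ('F'): step: R->3, L=4; F->plug->H->R->E->L->D->refl->G->L'->G->R'->A->plug->A
Char 2 ('A'): step: R->4, L=4; A->plug->A->R->B->L->A->refl->H->L'->F->R'->H->plug->F
Char 3 ('D'): step: R->5, L=4; D->plug->D->R->F->L->H->refl->A->L'->B->R'->B->plug->E
Char 4 ('E'): step: R->6, L=4; E->plug->B->R->G->L->G->refl->D->L'->E->R'->C->plug->C
Char 5 ('B'): step: R->7, L=4; B->plug->E->R->C->L->E->refl->C->L'->A->R'->D->plug->D
Char 6 ('G'): step: R->0, L->5 (L advanced); G->plug->G->R->G->L->A->refl->H->L'->A->R'->B->plug->E

Answer: AFECDE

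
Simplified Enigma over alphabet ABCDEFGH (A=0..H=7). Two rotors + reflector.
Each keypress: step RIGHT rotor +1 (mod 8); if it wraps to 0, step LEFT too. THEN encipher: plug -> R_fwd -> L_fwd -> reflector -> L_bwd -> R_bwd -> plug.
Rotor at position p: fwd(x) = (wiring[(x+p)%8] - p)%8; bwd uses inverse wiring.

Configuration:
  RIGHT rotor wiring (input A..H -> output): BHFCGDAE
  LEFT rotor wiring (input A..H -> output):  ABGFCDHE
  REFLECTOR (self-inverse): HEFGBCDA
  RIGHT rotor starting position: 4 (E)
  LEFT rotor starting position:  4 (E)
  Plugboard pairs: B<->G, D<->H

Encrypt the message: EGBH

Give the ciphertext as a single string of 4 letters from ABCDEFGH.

Char 1 ('E'): step: R->5, L=4; E->plug->E->R->C->L->D->refl->G->L'->A->R'->F->plug->F
Char 2 ('G'): step: R->6, L=4; G->plug->B->R->G->L->C->refl->F->L'->F->R'->H->plug->D
Char 3 ('B'): step: R->7, L=4; B->plug->G->R->E->L->E->refl->B->L'->H->R'->F->plug->F
Char 4 ('H'): step: R->0, L->5 (L advanced); H->plug->D->R->C->L->H->refl->A->L'->G->R'->E->plug->E

Answer: FDFE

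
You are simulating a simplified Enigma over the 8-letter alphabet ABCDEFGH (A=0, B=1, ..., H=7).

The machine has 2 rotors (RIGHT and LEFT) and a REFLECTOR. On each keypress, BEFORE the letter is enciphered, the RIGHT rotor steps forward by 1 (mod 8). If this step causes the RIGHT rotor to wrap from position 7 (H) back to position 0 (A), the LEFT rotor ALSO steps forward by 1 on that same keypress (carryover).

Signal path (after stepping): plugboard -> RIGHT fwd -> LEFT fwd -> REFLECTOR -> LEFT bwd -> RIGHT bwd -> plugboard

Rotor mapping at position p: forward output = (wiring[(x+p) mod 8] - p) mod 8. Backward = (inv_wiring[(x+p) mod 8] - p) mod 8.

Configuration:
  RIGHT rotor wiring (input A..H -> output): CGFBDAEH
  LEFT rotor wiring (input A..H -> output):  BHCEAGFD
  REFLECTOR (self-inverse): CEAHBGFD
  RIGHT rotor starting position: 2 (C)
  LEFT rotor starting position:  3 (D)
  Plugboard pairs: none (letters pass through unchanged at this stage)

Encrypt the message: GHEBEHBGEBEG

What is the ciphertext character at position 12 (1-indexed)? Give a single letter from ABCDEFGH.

Char 1 ('G'): step: R->3, L=3; G->plug->G->R->D->L->C->refl->A->L'->E->R'->E->plug->E
Char 2 ('H'): step: R->4, L=3; H->plug->H->R->F->L->G->refl->F->L'->B->R'->G->plug->G
Char 3 ('E'): step: R->5, L=3; E->plug->E->R->B->L->F->refl->G->L'->F->R'->D->plug->D
Char 4 ('B'): step: R->6, L=3; B->plug->B->R->B->L->F->refl->G->L'->F->R'->G->plug->G
Char 5 ('E'): step: R->7, L=3; E->plug->E->R->C->L->D->refl->H->L'->H->R'->C->plug->C
Char 6 ('H'): step: R->0, L->4 (L advanced); H->plug->H->R->H->L->A->refl->C->L'->B->R'->D->plug->D
Char 7 ('B'): step: R->1, L=4; B->plug->B->R->E->L->F->refl->G->L'->G->R'->G->plug->G
Char 8 ('G'): step: R->2, L=4; G->plug->G->R->A->L->E->refl->B->L'->C->R'->E->plug->E
Char 9 ('E'): step: R->3, L=4; E->plug->E->R->E->L->F->refl->G->L'->G->R'->A->plug->A
Char 10 ('B'): step: R->4, L=4; B->plug->B->R->E->L->F->refl->G->L'->G->R'->E->plug->E
Char 11 ('E'): step: R->5, L=4; E->plug->E->R->B->L->C->refl->A->L'->H->R'->B->plug->B
Char 12 ('G'): step: R->6, L=4; G->plug->G->R->F->L->D->refl->H->L'->D->R'->F->plug->F

F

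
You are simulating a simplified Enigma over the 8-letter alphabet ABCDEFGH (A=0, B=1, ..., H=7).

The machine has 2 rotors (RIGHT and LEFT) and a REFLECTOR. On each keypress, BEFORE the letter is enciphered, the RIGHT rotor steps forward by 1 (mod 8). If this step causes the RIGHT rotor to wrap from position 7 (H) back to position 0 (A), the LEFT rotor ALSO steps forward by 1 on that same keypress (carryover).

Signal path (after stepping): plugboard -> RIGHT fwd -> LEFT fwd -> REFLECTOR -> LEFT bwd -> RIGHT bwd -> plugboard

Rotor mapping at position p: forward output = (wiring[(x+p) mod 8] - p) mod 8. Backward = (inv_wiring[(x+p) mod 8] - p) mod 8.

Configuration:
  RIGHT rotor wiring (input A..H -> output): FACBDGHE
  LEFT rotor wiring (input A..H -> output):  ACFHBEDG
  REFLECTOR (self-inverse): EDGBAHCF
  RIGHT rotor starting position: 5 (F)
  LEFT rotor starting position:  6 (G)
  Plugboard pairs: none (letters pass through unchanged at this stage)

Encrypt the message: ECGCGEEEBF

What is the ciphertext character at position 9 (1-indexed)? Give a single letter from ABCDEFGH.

Char 1 ('E'): step: R->6, L=6; E->plug->E->R->E->L->H->refl->F->L'->A->R'->H->plug->H
Char 2 ('C'): step: R->7, L=6; C->plug->C->R->B->L->A->refl->E->L'->D->R'->D->plug->D
Char 3 ('G'): step: R->0, L->7 (L advanced); G->plug->G->R->H->L->E->refl->A->L'->E->R'->H->plug->H
Char 4 ('C'): step: R->1, L=7; C->plug->C->R->A->L->H->refl->F->L'->G->R'->F->plug->F
Char 5 ('G'): step: R->2, L=7; G->plug->G->R->D->L->G->refl->C->L'->F->R'->E->plug->E
Char 6 ('E'): step: R->3, L=7; E->plug->E->R->B->L->B->refl->D->L'->C->R'->F->plug->F
Char 7 ('E'): step: R->4, L=7; E->plug->E->R->B->L->B->refl->D->L'->C->R'->B->plug->B
Char 8 ('E'): step: R->5, L=7; E->plug->E->R->D->L->G->refl->C->L'->F->R'->F->plug->F
Char 9 ('B'): step: R->6, L=7; B->plug->B->R->G->L->F->refl->H->L'->A->R'->H->plug->H

H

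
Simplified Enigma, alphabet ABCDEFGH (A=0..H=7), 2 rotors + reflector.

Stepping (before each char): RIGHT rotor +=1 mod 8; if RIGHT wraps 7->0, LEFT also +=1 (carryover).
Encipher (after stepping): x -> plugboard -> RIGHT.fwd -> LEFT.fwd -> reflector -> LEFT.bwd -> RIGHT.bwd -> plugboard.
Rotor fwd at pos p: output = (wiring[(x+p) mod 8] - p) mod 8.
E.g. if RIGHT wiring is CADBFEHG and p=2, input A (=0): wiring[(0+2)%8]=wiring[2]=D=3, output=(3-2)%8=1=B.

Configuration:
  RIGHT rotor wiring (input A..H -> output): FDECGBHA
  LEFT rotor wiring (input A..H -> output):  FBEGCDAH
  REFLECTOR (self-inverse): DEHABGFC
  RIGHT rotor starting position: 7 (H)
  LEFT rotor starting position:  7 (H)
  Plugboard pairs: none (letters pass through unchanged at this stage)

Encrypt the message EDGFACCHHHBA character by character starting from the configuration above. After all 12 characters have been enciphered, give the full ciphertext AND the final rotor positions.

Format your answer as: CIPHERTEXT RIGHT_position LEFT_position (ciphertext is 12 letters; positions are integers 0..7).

Char 1 ('E'): step: R->0, L->0 (L advanced); E->plug->E->R->G->L->A->refl->D->L'->F->R'->A->plug->A
Char 2 ('D'): step: R->1, L=0; D->plug->D->R->F->L->D->refl->A->L'->G->R'->F->plug->F
Char 3 ('G'): step: R->2, L=0; G->plug->G->R->D->L->G->refl->F->L'->A->R'->B->plug->B
Char 4 ('F'): step: R->3, L=0; F->plug->F->R->C->L->E->refl->B->L'->B->R'->H->plug->H
Char 5 ('A'): step: R->4, L=0; A->plug->A->R->C->L->E->refl->B->L'->B->R'->E->plug->E
Char 6 ('C'): step: R->5, L=0; C->plug->C->R->D->L->G->refl->F->L'->A->R'->D->plug->D
Char 7 ('C'): step: R->6, L=0; C->plug->C->R->H->L->H->refl->C->L'->E->R'->F->plug->F
Char 8 ('H'): step: R->7, L=0; H->plug->H->R->A->L->F->refl->G->L'->D->R'->E->plug->E
Char 9 ('H'): step: R->0, L->1 (L advanced); H->plug->H->R->A->L->A->refl->D->L'->B->R'->F->plug->F
Char 10 ('H'): step: R->1, L=1; H->plug->H->R->E->L->C->refl->H->L'->F->R'->D->plug->D
Char 11 ('B'): step: R->2, L=1; B->plug->B->R->A->L->A->refl->D->L'->B->R'->H->plug->H
Char 12 ('A'): step: R->3, L=1; A->plug->A->R->H->L->E->refl->B->L'->D->R'->B->plug->B
Final: ciphertext=AFBHEDFEFDHB, RIGHT=3, LEFT=1

Answer: AFBHEDFEFDHB 3 1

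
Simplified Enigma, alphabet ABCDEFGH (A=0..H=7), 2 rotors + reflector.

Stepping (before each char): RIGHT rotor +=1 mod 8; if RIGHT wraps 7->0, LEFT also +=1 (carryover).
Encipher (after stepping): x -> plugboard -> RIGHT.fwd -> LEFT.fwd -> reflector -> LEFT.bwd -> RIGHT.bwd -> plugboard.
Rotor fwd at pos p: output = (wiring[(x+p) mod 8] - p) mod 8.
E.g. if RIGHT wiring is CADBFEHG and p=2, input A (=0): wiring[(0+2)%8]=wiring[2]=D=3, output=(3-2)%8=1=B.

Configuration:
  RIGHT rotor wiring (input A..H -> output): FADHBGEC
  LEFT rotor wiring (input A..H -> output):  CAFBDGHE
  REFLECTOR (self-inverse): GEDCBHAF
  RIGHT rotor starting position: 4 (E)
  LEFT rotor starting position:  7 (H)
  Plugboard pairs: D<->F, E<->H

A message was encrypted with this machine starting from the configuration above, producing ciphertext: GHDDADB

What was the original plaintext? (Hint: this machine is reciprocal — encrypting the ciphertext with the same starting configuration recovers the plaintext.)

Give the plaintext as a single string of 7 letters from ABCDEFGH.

Char 1 ('G'): step: R->5, L=7; G->plug->G->R->C->L->B->refl->E->L'->F->R'->C->plug->C
Char 2 ('H'): step: R->6, L=7; H->plug->E->R->F->L->E->refl->B->L'->C->R'->D->plug->F
Char 3 ('D'): step: R->7, L=7; D->plug->F->R->C->L->B->refl->E->L'->F->R'->H->plug->E
Char 4 ('D'): step: R->0, L->0 (L advanced); D->plug->F->R->G->L->H->refl->F->L'->C->R'->H->plug->E
Char 5 ('A'): step: R->1, L=0; A->plug->A->R->H->L->E->refl->B->L'->D->R'->F->plug->D
Char 6 ('D'): step: R->2, L=0; D->plug->F->R->A->L->C->refl->D->L'->E->R'->D->plug->F
Char 7 ('B'): step: R->3, L=0; B->plug->B->R->G->L->H->refl->F->L'->C->R'->F->plug->D

Answer: CFEEDFD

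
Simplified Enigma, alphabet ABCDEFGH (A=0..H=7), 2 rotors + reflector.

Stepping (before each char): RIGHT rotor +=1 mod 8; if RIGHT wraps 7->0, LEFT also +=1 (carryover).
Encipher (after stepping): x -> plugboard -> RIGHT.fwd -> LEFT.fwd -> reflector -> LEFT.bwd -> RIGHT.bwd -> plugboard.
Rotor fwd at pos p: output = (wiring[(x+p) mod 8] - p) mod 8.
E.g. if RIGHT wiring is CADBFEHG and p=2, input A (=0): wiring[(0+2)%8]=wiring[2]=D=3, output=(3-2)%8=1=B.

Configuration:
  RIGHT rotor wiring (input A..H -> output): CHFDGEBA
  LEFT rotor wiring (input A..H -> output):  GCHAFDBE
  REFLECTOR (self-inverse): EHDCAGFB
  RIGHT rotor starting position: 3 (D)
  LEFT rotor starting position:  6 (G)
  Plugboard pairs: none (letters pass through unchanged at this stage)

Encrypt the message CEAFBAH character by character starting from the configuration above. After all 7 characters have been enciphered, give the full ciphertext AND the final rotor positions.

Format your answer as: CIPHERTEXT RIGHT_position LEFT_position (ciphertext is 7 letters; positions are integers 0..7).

Answer: BCBAAEG 2 7

Derivation:
Char 1 ('C'): step: R->4, L=6; C->plug->C->R->F->L->C->refl->D->L'->A->R'->B->plug->B
Char 2 ('E'): step: R->5, L=6; E->plug->E->R->C->L->A->refl->E->L'->D->R'->C->plug->C
Char 3 ('A'): step: R->6, L=6; A->plug->A->R->D->L->E->refl->A->L'->C->R'->B->plug->B
Char 4 ('F'): step: R->7, L=6; F->plug->F->R->H->L->F->refl->G->L'->B->R'->A->plug->A
Char 5 ('B'): step: R->0, L->7 (L advanced); B->plug->B->R->H->L->C->refl->D->L'->C->R'->A->plug->A
Char 6 ('A'): step: R->1, L=7; A->plug->A->R->G->L->E->refl->A->L'->D->R'->E->plug->E
Char 7 ('H'): step: R->2, L=7; H->plug->H->R->F->L->G->refl->F->L'->A->R'->G->plug->G
Final: ciphertext=BCBAAEG, RIGHT=2, LEFT=7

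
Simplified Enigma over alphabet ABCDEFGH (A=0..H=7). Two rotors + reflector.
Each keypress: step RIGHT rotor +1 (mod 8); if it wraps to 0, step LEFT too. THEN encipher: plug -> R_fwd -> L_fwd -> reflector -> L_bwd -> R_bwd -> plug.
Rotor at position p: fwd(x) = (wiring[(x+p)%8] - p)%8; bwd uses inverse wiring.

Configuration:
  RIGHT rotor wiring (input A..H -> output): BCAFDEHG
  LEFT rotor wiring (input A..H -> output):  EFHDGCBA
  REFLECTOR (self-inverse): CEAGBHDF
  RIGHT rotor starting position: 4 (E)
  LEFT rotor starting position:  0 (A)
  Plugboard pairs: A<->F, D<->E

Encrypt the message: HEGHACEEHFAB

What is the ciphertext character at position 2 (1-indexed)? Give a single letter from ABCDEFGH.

Char 1 ('H'): step: R->5, L=0; H->plug->H->R->G->L->B->refl->E->L'->A->R'->G->plug->G
Char 2 ('E'): step: R->6, L=0; E->plug->D->R->E->L->G->refl->D->L'->D->R'->C->plug->C

C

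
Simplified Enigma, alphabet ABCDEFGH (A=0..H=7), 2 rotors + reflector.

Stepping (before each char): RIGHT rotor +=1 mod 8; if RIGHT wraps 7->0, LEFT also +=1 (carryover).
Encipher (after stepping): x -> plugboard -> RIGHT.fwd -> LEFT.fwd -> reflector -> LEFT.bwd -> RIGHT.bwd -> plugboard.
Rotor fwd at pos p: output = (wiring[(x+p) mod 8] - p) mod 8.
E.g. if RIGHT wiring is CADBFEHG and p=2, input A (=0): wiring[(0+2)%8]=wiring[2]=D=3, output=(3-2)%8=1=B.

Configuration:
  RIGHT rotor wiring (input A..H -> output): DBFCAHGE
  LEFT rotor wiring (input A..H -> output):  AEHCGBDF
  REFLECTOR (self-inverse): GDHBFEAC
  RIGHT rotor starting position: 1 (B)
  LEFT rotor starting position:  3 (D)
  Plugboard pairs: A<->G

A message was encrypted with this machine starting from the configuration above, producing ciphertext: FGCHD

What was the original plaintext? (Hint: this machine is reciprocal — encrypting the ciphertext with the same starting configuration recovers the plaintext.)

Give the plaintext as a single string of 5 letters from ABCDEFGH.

Answer: GBBGA

Derivation:
Char 1 ('F'): step: R->2, L=3; F->plug->F->R->C->L->G->refl->A->L'->D->R'->A->plug->G
Char 2 ('G'): step: R->3, L=3; G->plug->A->R->H->L->E->refl->F->L'->F->R'->B->plug->B
Char 3 ('C'): step: R->4, L=3; C->plug->C->R->C->L->G->refl->A->L'->D->R'->B->plug->B
Char 4 ('H'): step: R->5, L=3; H->plug->H->R->D->L->A->refl->G->L'->C->R'->A->plug->G
Char 5 ('D'): step: R->6, L=3; D->plug->D->R->D->L->A->refl->G->L'->C->R'->G->plug->A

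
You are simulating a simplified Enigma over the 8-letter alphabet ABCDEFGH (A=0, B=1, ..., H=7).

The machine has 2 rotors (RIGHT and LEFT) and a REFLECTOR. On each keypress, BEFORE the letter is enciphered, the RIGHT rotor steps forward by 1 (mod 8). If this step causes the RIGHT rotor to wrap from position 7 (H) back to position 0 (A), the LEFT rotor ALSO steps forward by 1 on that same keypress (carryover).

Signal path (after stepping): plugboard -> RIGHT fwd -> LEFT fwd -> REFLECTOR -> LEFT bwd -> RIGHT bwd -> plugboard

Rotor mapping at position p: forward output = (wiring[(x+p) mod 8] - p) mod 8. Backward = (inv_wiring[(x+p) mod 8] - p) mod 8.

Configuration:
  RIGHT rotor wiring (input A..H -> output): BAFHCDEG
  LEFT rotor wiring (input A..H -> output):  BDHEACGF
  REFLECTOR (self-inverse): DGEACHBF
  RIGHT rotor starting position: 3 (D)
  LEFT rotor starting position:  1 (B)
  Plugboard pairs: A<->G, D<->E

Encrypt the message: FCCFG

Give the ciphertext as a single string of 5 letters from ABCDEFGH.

Answer: AEHHA

Derivation:
Char 1 ('F'): step: R->4, L=1; F->plug->F->R->E->L->B->refl->G->L'->B->R'->G->plug->A
Char 2 ('C'): step: R->5, L=1; C->plug->C->R->B->L->G->refl->B->L'->E->R'->D->plug->E
Char 3 ('C'): step: R->6, L=1; C->plug->C->R->D->L->H->refl->F->L'->F->R'->H->plug->H
Char 4 ('F'): step: R->7, L=1; F->plug->F->R->D->L->H->refl->F->L'->F->R'->H->plug->H
Char 5 ('G'): step: R->0, L->2 (L advanced); G->plug->A->R->B->L->C->refl->E->L'->E->R'->G->plug->A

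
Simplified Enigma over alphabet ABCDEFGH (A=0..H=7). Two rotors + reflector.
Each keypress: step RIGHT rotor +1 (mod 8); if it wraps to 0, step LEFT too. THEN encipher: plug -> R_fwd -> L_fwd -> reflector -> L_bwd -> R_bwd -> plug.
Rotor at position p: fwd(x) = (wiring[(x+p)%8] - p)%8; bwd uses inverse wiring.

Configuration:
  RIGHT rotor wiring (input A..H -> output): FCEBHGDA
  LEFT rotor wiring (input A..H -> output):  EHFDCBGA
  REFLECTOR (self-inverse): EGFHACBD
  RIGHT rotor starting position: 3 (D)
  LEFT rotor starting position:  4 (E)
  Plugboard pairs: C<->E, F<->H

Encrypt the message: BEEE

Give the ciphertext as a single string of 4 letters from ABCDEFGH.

Char 1 ('B'): step: R->4, L=4; B->plug->B->R->C->L->C->refl->F->L'->B->R'->E->plug->C
Char 2 ('E'): step: R->5, L=4; E->plug->C->R->D->L->E->refl->A->L'->E->R'->G->plug->G
Char 3 ('E'): step: R->6, L=4; E->plug->C->R->H->L->H->refl->D->L'->F->R'->A->plug->A
Char 4 ('E'): step: R->7, L=4; E->plug->C->R->D->L->E->refl->A->L'->E->R'->H->plug->F

Answer: CGAF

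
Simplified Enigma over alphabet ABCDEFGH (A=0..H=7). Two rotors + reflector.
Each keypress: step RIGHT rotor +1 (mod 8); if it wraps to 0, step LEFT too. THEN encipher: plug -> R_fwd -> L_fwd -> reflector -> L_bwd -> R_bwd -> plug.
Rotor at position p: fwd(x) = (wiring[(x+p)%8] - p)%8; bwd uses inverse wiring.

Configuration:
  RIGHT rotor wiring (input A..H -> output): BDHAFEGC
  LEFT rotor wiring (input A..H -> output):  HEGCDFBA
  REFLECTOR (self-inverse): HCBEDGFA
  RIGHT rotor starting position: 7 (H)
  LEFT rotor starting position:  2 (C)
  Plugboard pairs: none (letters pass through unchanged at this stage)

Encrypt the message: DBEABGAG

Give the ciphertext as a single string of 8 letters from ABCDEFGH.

Char 1 ('D'): step: R->0, L->3 (L advanced); D->plug->D->R->A->L->H->refl->A->L'->B->R'->A->plug->A
Char 2 ('B'): step: R->1, L=3; B->plug->B->R->G->L->B->refl->C->L'->C->R'->A->plug->A
Char 3 ('E'): step: R->2, L=3; E->plug->E->R->E->L->F->refl->G->L'->D->R'->C->plug->C
Char 4 ('A'): step: R->3, L=3; A->plug->A->R->F->L->E->refl->D->L'->H->R'->E->plug->E
Char 5 ('B'): step: R->4, L=3; B->plug->B->R->A->L->H->refl->A->L'->B->R'->A->plug->A
Char 6 ('G'): step: R->5, L=3; G->plug->G->R->D->L->G->refl->F->L'->E->R'->D->plug->D
Char 7 ('A'): step: R->6, L=3; A->plug->A->R->A->L->H->refl->A->L'->B->R'->E->plug->E
Char 8 ('G'): step: R->7, L=3; G->plug->G->R->F->L->E->refl->D->L'->H->R'->H->plug->H

Answer: AACEADEH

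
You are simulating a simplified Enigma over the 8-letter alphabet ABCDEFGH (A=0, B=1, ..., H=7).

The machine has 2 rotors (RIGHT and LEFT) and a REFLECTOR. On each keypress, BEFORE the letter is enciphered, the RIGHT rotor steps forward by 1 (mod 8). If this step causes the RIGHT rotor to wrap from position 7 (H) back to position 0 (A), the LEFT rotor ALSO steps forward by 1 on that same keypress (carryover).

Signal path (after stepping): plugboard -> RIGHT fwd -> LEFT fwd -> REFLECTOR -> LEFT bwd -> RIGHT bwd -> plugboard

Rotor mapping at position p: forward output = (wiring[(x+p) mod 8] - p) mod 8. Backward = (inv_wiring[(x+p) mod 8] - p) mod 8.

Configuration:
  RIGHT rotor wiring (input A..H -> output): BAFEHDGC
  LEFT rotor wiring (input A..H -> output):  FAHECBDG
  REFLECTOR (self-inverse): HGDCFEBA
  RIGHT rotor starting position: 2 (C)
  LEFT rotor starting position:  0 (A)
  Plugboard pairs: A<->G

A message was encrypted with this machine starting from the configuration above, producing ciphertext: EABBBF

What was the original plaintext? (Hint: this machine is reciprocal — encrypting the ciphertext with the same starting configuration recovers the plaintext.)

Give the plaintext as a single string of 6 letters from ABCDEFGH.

Char 1 ('E'): step: R->3, L=0; E->plug->E->R->H->L->G->refl->B->L'->F->R'->G->plug->A
Char 2 ('A'): step: R->4, L=0; A->plug->G->R->B->L->A->refl->H->L'->C->R'->C->plug->C
Char 3 ('B'): step: R->5, L=0; B->plug->B->R->B->L->A->refl->H->L'->C->R'->H->plug->H
Char 4 ('B'): step: R->6, L=0; B->plug->B->R->E->L->C->refl->D->L'->G->R'->F->plug->F
Char 5 ('B'): step: R->7, L=0; B->plug->B->R->C->L->H->refl->A->L'->B->R'->C->plug->C
Char 6 ('F'): step: R->0, L->1 (L advanced); F->plug->F->R->D->L->B->refl->G->L'->B->R'->A->plug->G

Answer: ACHFCG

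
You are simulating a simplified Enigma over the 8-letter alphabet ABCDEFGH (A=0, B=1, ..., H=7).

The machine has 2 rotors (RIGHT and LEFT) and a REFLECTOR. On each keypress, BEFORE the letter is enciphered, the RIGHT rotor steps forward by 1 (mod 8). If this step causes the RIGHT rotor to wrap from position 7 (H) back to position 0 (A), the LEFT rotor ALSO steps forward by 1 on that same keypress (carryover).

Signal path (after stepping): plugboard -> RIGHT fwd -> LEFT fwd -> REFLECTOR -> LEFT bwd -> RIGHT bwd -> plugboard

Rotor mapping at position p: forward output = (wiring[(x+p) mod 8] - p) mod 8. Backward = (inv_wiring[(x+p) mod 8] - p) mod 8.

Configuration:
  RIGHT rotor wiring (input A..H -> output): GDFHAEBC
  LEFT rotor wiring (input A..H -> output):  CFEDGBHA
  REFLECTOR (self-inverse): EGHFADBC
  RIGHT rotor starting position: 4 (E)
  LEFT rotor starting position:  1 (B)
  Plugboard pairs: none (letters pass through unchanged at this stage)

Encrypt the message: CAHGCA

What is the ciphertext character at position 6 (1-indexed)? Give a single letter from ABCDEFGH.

Char 1 ('C'): step: R->5, L=1; C->plug->C->R->F->L->G->refl->B->L'->H->R'->A->plug->A
Char 2 ('A'): step: R->6, L=1; A->plug->A->R->D->L->F->refl->D->L'->B->R'->F->plug->F
Char 3 ('H'): step: R->7, L=1; H->plug->H->R->C->L->C->refl->H->L'->G->R'->D->plug->D
Char 4 ('G'): step: R->0, L->2 (L advanced); G->plug->G->R->B->L->B->refl->G->L'->F->R'->C->plug->C
Char 5 ('C'): step: R->1, L=2; C->plug->C->R->G->L->A->refl->E->L'->C->R'->A->plug->A
Char 6 ('A'): step: R->2, L=2; A->plug->A->R->D->L->H->refl->C->L'->A->R'->F->plug->F

F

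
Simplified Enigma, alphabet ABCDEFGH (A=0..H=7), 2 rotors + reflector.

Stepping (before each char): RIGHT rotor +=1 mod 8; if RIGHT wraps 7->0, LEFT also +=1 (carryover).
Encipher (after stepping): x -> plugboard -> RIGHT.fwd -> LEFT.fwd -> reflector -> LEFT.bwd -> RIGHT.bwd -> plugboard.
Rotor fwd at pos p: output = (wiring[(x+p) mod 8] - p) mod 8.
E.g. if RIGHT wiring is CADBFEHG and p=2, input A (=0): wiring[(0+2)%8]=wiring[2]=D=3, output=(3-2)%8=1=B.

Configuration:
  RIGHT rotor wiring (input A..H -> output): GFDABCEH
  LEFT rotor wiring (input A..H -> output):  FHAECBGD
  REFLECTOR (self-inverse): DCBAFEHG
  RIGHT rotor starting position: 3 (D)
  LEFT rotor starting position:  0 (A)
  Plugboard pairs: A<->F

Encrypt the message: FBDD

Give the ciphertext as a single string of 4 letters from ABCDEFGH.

Answer: HCAH

Derivation:
Char 1 ('F'): step: R->4, L=0; F->plug->A->R->F->L->B->refl->C->L'->E->R'->H->plug->H
Char 2 ('B'): step: R->5, L=0; B->plug->B->R->H->L->D->refl->A->L'->C->R'->C->plug->C
Char 3 ('D'): step: R->6, L=0; D->plug->D->R->H->L->D->refl->A->L'->C->R'->F->plug->A
Char 4 ('D'): step: R->7, L=0; D->plug->D->R->E->L->C->refl->B->L'->F->R'->H->plug->H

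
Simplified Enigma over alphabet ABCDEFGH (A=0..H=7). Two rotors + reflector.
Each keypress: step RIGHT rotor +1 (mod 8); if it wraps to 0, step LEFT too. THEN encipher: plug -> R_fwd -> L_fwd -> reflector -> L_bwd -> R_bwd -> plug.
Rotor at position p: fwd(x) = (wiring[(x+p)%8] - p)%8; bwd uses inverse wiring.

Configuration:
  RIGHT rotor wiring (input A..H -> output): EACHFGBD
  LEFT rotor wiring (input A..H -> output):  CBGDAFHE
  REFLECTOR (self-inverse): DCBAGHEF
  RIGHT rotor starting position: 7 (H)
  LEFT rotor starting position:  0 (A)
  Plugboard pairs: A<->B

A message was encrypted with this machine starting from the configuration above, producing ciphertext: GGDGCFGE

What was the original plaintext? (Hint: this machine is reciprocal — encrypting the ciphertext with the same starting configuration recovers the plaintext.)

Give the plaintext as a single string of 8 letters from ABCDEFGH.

Answer: HBABFADF

Derivation:
Char 1 ('G'): step: R->0, L->1 (L advanced); G->plug->G->R->B->L->F->refl->H->L'->D->R'->H->plug->H
Char 2 ('G'): step: R->1, L=1; G->plug->G->R->C->L->C->refl->B->L'->H->R'->A->plug->B
Char 3 ('D'): step: R->2, L=1; D->plug->D->R->E->L->E->refl->G->L'->F->R'->B->plug->A
Char 4 ('G'): step: R->3, L=1; G->plug->G->R->F->L->G->refl->E->L'->E->R'->A->plug->B
Char 5 ('C'): step: R->4, L=1; C->plug->C->R->F->L->G->refl->E->L'->E->R'->F->plug->F
Char 6 ('F'): step: R->5, L=1; F->plug->F->R->F->L->G->refl->E->L'->E->R'->B->plug->A
Char 7 ('G'): step: R->6, L=1; G->plug->G->R->H->L->B->refl->C->L'->C->R'->D->plug->D
Char 8 ('E'): step: R->7, L=1; E->plug->E->R->A->L->A->refl->D->L'->G->R'->F->plug->F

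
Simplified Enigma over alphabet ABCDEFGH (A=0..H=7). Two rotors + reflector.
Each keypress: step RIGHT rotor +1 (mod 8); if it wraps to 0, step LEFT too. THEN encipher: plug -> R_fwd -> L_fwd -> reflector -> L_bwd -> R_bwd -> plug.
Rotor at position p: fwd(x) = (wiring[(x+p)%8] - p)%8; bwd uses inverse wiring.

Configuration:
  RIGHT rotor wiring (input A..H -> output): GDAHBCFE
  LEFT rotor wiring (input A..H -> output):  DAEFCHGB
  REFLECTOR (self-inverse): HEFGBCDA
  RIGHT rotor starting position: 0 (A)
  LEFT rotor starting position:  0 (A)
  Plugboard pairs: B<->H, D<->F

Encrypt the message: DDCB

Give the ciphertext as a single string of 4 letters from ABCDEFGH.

Answer: GCFG

Derivation:
Char 1 ('D'): step: R->1, L=0; D->plug->F->R->E->L->C->refl->F->L'->D->R'->G->plug->G
Char 2 ('D'): step: R->2, L=0; D->plug->F->R->C->L->E->refl->B->L'->H->R'->C->plug->C
Char 3 ('C'): step: R->3, L=0; C->plug->C->R->H->L->B->refl->E->L'->C->R'->D->plug->F
Char 4 ('B'): step: R->4, L=0; B->plug->H->R->D->L->F->refl->C->L'->E->R'->G->plug->G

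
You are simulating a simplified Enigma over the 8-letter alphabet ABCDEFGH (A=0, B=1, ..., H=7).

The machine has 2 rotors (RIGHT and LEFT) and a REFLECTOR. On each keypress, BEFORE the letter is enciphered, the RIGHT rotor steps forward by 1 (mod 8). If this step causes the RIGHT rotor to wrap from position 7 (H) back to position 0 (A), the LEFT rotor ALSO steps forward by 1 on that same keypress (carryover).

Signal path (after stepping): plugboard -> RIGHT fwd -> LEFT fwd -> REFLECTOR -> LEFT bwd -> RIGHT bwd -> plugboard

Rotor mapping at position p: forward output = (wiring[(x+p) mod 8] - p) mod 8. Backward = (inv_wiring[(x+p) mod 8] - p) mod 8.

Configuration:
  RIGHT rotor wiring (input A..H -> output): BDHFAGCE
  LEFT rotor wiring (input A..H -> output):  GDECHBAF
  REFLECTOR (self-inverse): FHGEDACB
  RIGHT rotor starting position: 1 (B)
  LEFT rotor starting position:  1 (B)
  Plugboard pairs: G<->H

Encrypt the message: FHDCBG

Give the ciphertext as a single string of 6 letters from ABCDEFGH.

Char 1 ('F'): step: R->2, L=1; F->plug->F->R->C->L->B->refl->H->L'->F->R'->A->plug->A
Char 2 ('H'): step: R->3, L=1; H->plug->G->R->A->L->C->refl->G->L'->D->R'->C->plug->C
Char 3 ('D'): step: R->4, L=1; D->plug->D->R->A->L->C->refl->G->L'->D->R'->G->plug->H
Char 4 ('C'): step: R->5, L=1; C->plug->C->R->H->L->F->refl->A->L'->E->R'->D->plug->D
Char 5 ('B'): step: R->6, L=1; B->plug->B->R->G->L->E->refl->D->L'->B->R'->E->plug->E
Char 6 ('G'): step: R->7, L=1; G->plug->H->R->D->L->G->refl->C->L'->A->R'->D->plug->D

Answer: ACHDED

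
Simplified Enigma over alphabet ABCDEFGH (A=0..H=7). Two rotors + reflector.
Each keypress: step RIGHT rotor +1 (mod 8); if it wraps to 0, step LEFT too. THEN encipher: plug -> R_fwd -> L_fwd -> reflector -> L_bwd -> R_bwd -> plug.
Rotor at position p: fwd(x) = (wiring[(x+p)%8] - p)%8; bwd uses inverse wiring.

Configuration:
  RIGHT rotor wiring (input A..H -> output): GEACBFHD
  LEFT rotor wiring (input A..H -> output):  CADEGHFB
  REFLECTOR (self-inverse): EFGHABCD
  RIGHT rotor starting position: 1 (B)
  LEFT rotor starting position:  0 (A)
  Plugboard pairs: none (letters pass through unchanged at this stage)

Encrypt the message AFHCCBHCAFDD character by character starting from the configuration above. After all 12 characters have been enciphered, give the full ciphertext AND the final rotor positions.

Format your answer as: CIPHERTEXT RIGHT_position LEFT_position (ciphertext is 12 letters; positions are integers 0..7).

Answer: CGDEFGGEEACH 5 1

Derivation:
Char 1 ('A'): step: R->2, L=0; A->plug->A->R->G->L->F->refl->B->L'->H->R'->C->plug->C
Char 2 ('F'): step: R->3, L=0; F->plug->F->R->D->L->E->refl->A->L'->B->R'->G->plug->G
Char 3 ('H'): step: R->4, L=0; H->plug->H->R->G->L->F->refl->B->L'->H->R'->D->plug->D
Char 4 ('C'): step: R->5, L=0; C->plug->C->R->G->L->F->refl->B->L'->H->R'->E->plug->E
Char 5 ('C'): step: R->6, L=0; C->plug->C->R->A->L->C->refl->G->L'->E->R'->F->plug->F
Char 6 ('B'): step: R->7, L=0; B->plug->B->R->H->L->B->refl->F->L'->G->R'->G->plug->G
Char 7 ('H'): step: R->0, L->1 (L advanced); H->plug->H->R->D->L->F->refl->B->L'->H->R'->G->plug->G
Char 8 ('C'): step: R->1, L=1; C->plug->C->R->B->L->C->refl->G->L'->E->R'->E->plug->E
Char 9 ('A'): step: R->2, L=1; A->plug->A->R->G->L->A->refl->E->L'->F->R'->E->plug->E
Char 10 ('F'): step: R->3, L=1; F->plug->F->R->D->L->F->refl->B->L'->H->R'->A->plug->A
Char 11 ('D'): step: R->4, L=1; D->plug->D->R->H->L->B->refl->F->L'->D->R'->C->plug->C
Char 12 ('D'): step: R->5, L=1; D->plug->D->R->B->L->C->refl->G->L'->E->R'->H->plug->H
Final: ciphertext=CGDEFGGEEACH, RIGHT=5, LEFT=1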